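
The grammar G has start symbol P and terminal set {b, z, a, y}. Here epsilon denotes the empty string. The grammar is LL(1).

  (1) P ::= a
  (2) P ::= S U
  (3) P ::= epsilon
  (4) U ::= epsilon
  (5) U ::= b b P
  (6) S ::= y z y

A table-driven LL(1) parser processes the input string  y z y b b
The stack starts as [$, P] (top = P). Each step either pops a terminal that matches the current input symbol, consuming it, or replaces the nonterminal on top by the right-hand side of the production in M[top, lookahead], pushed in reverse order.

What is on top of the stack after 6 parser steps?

step 1: stack=$ P  input=y z y b b $  — expand P ::= S U
step 2: stack=$ U S  input=y z y b b $  — expand S ::= y z y
step 3: stack=$ U y z y  input=y z y b b $  — match y
step 4: stack=$ U y z  input=z y b b $  — match z
step 5: stack=$ U y  input=y b b $  — match y
step 6: stack=$ U  input=b b $  — expand U ::= b b P
Stack after step 6: $ P b b (top = b).

b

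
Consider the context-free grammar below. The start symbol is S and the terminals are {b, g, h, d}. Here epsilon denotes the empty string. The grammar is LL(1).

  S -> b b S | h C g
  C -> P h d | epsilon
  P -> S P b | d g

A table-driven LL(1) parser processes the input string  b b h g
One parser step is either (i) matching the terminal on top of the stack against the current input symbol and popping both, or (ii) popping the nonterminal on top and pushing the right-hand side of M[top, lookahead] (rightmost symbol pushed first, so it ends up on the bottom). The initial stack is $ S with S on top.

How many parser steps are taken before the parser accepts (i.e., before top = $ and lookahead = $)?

     Stack    Input      Action
  1  $ S      b b h g $  expand S -> b b S
  2  $ S b b  b b h g $  match b
  3  $ S b    b h g $    match b
  4  $ S      h g $      expand S -> h C g
  5  $ g C h  h g $      match h
  6  $ g C    g $        expand C -> epsilon
  7  $ g      g $        match g
Accept reached after 7 steps.

7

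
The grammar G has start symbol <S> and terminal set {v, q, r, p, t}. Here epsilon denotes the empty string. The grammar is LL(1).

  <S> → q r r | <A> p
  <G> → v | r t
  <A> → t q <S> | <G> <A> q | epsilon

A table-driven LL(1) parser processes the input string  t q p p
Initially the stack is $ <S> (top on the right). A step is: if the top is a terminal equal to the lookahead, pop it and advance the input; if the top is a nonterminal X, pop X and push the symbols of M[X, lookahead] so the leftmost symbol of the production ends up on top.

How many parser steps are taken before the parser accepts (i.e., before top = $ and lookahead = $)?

8

step 1: stack=$ <S>  input=t q p p $  — expand <S> → <A> p
step 2: stack=$ p <A>  input=t q p p $  — expand <A> → t q <S>
step 3: stack=$ p <S> q t  input=t q p p $  — match t
step 4: stack=$ p <S> q  input=q p p $  — match q
step 5: stack=$ p <S>  input=p p $  — expand <S> → <A> p
step 6: stack=$ p p <A>  input=p p $  — expand <A> → epsilon
step 7: stack=$ p p  input=p p $  — match p
step 8: stack=$ p  input=p $  — match p
Accept reached after 8 steps.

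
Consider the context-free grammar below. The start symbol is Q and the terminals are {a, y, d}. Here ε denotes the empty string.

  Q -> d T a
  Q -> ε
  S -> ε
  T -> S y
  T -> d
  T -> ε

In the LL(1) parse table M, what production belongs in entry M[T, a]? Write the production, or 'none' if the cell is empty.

FIRST(Q) = {ε, d}
FIRST(S) = {ε}
FIRST(T) = {ε, d, y}  (via S y)
FOLLOW(Q) includes $ since Q is the start symbol.
FOLLOW(T): in Q->d T a, T is followed by a with FIRST {a}. Thus FOLLOW(T) = {a}.
For T -> S y: FIRST(S y) = {y}, so it goes in M[T, t] for t ∈ {y}.
For T -> d: FIRST(d) = {d}, so it goes in M[T, t] for t ∈ {d}.
For T -> ε: FIRST(ε) = {ε}, so it goes in M[T, t] for t ∈ {}; since ε ∈ FIRST, also for every t ∈ FOLLOW(T) = {a}.

T -> ε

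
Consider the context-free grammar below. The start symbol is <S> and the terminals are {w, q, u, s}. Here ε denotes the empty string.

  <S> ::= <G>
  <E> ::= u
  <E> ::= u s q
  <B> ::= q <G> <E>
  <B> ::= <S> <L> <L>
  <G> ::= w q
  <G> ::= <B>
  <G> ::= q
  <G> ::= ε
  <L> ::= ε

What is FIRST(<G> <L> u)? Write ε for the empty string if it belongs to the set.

FIRST(<E>): from <E>::=u we get {u}; from <E>::=u s q we get {u}. So FIRST(<E>) = {u}.
FIRST(<L>): from <L>::=ε we get {ε}. So FIRST(<L>) = {ε}.
FIRST(<S>): from <S>::=<G> we get {ε, q, w}. So FIRST(<S>) = {ε, q, w}.
FIRST(<B>): from <B>::=q <G> <E> we get {q}; from <B>::=<S> <L> <L> we get {ε, q, w}. So FIRST(<B>) = {ε, q, w}.
FIRST(<G>): from <G>::=w q we get {w}; from <G>::=<B> we get {ε, q, w}; from <G>::=q we get {q}; from <G>::=ε we get {ε}. So FIRST(<G>) = {ε, q, w}.
FIRST(<G> <L> u): take FIRST of each symbol in turn, carrying on past any symbol whose FIRST contains ε; result {q, u, w}.

{q, u, w}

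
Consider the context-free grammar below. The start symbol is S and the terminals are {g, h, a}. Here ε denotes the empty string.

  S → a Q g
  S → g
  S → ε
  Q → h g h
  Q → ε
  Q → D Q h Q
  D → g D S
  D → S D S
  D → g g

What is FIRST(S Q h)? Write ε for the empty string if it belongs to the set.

FIRST(S): from S→a Q g we get {a}; from S→g we get {g}; from S→ε we get {ε}. So FIRST(S) = {ε, a, g}.
FIRST(D): from D→g D S we get {g}; from D→S D S we get {a, g}; from D→g g we get {g}. So FIRST(D) = {a, g}.
FIRST(Q): from Q→h g h we get {h}; from Q→ε we get {ε}; from Q→D Q h Q we get {a, g}. So FIRST(Q) = {ε, a, g, h}.
FIRST(S Q h): take FIRST of each symbol in turn, carrying on past any symbol whose FIRST contains ε; result {a, g, h}.

{a, g, h}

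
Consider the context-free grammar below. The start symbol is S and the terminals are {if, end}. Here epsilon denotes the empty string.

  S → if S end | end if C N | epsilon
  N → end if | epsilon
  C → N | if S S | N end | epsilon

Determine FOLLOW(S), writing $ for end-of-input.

FIRST(S): from S→if S end we get {if}; from S→end if C N we get {end}; from S→epsilon we get {epsilon}. So FIRST(S) = {epsilon, end, if}.
FIRST(N): from N→end if we get {end}; from N→epsilon we get {epsilon}. So FIRST(N) = {epsilon, end}.
FIRST(C): from C→N we get {epsilon, end}; from C→if S S we get {if}; from C→N end we get {end}; from C→epsilon we get {epsilon}. So FIRST(C) = {epsilon, end, if}.
FOLLOW(S) includes $ since S is the start symbol.
FOLLOW(S): in S→if S end, S is followed by end with FIRST {end}; in C→if S S (occurrence 1), S is followed by S with FIRST {epsilon, end, if}; in C→if S S (occurrence 1), the suffix after S is nullable, so FOLLOW(S) ⊇ FOLLOW(C) = {$, end, if}; in C→if S S (occurrence 2), the suffix after S is empty, so FOLLOW(S) ⊇ FOLLOW(C) = {$, end, if}. Thus FOLLOW(S) = {$, end, if}.
FOLLOW(C): in S→end if C N, C is followed by N with FIRST {epsilon, end}; in S→end if C N, the suffix after C is nullable, so FOLLOW(C) ⊇ FOLLOW(S) = {$, end, if}. Thus FOLLOW(C) = {$, end, if}.
FOLLOW(N): in S→end if C N, the suffix after N is empty, so FOLLOW(N) ⊇ FOLLOW(S) = {$, end, if}; in C→N, the suffix after N is empty, so FOLLOW(N) ⊇ FOLLOW(C) = {$, end, if}; in C→N end, N is followed by end with FIRST {end}. Thus FOLLOW(N) = {$, end, if}.

{$, end, if}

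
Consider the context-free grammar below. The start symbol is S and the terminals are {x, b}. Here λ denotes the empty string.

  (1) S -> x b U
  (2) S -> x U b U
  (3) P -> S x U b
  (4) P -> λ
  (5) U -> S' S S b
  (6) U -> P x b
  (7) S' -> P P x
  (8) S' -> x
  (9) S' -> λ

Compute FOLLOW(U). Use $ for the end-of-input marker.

{$, b, x}

FIRST(S) = {x}
FIRST(P) = {λ, x}  (via S x U b)
FIRST(S') = {λ, x}  (via P P x)
FIRST(U) = {x}  (via S' S S b, P x b)
FOLLOW(S) includes $ since S is the start symbol.
FOLLOW(S): in P->S x U b, S is followed by x U b with FIRST {x}; in U->S' S S b (occurrence 1), S is followed by S b with FIRST {x}; in U->S' S S b (occurrence 2), S is followed by b with FIRST {b}. Thus FOLLOW(S) = {$, b, x}.
FOLLOW(P): in U->P x b, P is followed by x b with FIRST {x}; in S'->P P x (occurrence 1), P is followed by P x with FIRST {x}; in S'->P P x (occurrence 2), P is followed by x with FIRST {x}. Thus FOLLOW(P) = {x}.
FOLLOW(U): in S->x b U, the suffix after U is empty, so FOLLOW(U) ⊇ FOLLOW(S) = {$, b, x}; in S->x U b U (occurrence 1), U is followed by b U with FIRST {b}; in S->x U b U (occurrence 2), the suffix after U is empty, so FOLLOW(U) ⊇ FOLLOW(S) = {$, b, x}; in P->S x U b, U is followed by b with FIRST {b}. Thus FOLLOW(U) = {$, b, x}.
FOLLOW(S'): in U->S' S S b, S' is followed by S S b with FIRST {x}. Thus FOLLOW(S') = {x}.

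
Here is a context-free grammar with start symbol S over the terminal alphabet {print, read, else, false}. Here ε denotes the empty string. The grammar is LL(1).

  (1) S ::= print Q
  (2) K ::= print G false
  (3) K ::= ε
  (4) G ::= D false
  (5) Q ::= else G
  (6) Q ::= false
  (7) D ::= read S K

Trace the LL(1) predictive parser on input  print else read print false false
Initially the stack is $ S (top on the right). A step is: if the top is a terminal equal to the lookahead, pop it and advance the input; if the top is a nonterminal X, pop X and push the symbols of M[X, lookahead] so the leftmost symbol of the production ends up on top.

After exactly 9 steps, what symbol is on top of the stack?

step 1: stack=$ S  input=print else read print false false $  — expand S ::= print Q
step 2: stack=$ Q print  input=print else read print false false $  — match print
step 3: stack=$ Q  input=else read print false false $  — expand Q ::= else G
step 4: stack=$ G else  input=else read print false false $  — match else
step 5: stack=$ G  input=read print false false $  — expand G ::= D false
step 6: stack=$ false D  input=read print false false $  — expand D ::= read S K
step 7: stack=$ false K S read  input=read print false false $  — match read
step 8: stack=$ false K S  input=print false false $  — expand S ::= print Q
step 9: stack=$ false K Q print  input=print false false $  — match print
Stack after step 9: $ false K Q (top = Q).

Q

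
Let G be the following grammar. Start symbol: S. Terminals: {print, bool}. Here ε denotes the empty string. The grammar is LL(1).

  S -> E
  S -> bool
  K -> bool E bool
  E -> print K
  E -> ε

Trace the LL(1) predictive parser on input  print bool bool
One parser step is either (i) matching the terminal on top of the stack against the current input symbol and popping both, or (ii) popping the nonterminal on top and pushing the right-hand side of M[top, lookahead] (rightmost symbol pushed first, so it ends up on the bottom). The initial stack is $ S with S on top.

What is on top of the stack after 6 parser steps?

     Stack          Input              Action
  1  $ S            print bool bool $  expand S -> E
  2  $ E            print bool bool $  expand E -> print K
  3  $ K print      print bool bool $  match print
  4  $ K            bool bool $        expand K -> bool E bool
  5  $ bool E bool  bool bool $        match bool
  6  $ bool E       bool $             expand E -> ε
Stack after step 6: $ bool (top = bool).

bool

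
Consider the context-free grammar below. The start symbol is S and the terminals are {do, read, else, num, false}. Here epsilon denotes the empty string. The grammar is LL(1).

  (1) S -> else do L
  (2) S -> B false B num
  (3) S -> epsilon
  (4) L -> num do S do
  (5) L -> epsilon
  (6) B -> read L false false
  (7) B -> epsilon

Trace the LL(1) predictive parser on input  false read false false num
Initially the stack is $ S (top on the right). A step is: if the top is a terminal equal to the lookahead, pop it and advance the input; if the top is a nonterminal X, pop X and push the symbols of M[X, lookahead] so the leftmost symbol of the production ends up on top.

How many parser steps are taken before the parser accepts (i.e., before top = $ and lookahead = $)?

step 1: stack=$ S  input=false read false false num $  — expand S -> B false B num
step 2: stack=$ num B false B  input=false read false false num $  — expand B -> epsilon
step 3: stack=$ num B false  input=false read false false num $  — match false
step 4: stack=$ num B  input=read false false num $  — expand B -> read L false false
step 5: stack=$ num false false L read  input=read false false num $  — match read
step 6: stack=$ num false false L  input=false false num $  — expand L -> epsilon
step 7: stack=$ num false false  input=false false num $  — match false
step 8: stack=$ num false  input=false num $  — match false
step 9: stack=$ num  input=num $  — match num
Accept reached after 9 steps.

9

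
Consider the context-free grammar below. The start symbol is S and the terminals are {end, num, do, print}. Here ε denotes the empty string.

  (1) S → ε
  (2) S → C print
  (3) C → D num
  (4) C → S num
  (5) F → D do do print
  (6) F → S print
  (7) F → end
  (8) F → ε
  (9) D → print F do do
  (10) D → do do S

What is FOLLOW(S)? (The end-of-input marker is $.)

FIRST(D) = {do, print}
FIRST(S) = {ε, do, num, print}  (via C print)
FIRST(C) = {do, num, print}  (via D num, S num)
FIRST(F) = {ε, do, end, num, print}  (via D do do print, S print)
FOLLOW(S) includes $ since S is the start symbol.
FOLLOW(C): in S→C print, C is followed by print with FIRST {print}. Thus FOLLOW(C) = {print}.
FOLLOW(F): in D→print F do do, F is followed by do do with FIRST {do}. Thus FOLLOW(F) = {do}.
FOLLOW(D): in C→D num, D is followed by num with FIRST {num}; in F→D do do print, D is followed by do do print with FIRST {do}. Thus FOLLOW(D) = {do, num}.
FOLLOW(S): in C→S num, S is followed by num with FIRST {num}; in F→S print, S is followed by print with FIRST {print}; in D→do do S, the suffix after S is empty, so FOLLOW(S) ⊇ FOLLOW(D) = {do, num}. Thus FOLLOW(S) = {$, do, num, print}.

{$, do, num, print}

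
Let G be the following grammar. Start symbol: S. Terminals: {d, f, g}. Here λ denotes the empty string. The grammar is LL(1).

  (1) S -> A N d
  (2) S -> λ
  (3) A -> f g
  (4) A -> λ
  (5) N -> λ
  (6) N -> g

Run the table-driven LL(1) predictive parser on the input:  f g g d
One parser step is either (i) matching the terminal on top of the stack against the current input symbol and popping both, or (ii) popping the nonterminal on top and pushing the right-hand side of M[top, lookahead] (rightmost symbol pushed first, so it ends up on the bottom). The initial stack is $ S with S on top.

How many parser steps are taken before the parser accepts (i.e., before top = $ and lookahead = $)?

     Stack      Input      Action
  1  $ S        f g g d $  expand S -> A N d
  2  $ d N A    f g g d $  expand A -> f g
  3  $ d N g f  f g g d $  match f
  4  $ d N g    g g d $    match g
  5  $ d N      g d $      expand N -> g
  6  $ d g      g d $      match g
  7  $ d        d $        match d
Accept reached after 7 steps.

7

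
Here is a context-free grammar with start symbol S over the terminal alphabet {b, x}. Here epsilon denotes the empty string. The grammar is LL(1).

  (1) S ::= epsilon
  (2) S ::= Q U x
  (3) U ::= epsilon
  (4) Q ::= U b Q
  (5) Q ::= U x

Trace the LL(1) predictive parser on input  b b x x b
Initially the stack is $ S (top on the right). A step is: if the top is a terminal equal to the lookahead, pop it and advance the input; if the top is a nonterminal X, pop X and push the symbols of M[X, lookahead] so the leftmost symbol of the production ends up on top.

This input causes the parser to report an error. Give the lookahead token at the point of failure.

b

step 1: stack=$ S  input=b b x x b $  — expand S ::= Q U x
step 2: stack=$ x U Q  input=b b x x b $  — expand Q ::= U b Q
step 3: stack=$ x U Q b U  input=b b x x b $  — expand U ::= epsilon
step 4: stack=$ x U Q b  input=b b x x b $  — match b
step 5: stack=$ x U Q  input=b x x b $  — expand Q ::= U b Q
step 6: stack=$ x U Q b U  input=b x x b $  — expand U ::= epsilon
step 7: stack=$ x U Q b  input=b x x b $  — match b
step 8: stack=$ x U Q  input=x x b $  — expand Q ::= U x
step 9: stack=$ x U x U  input=x x b $  — expand U ::= epsilon
step 10: stack=$ x U x  input=x x b $  — match x
step 11: stack=$ x U  input=x b $  — expand U ::= epsilon
step 12: stack=$ x  input=x b $  — match x
step 13: stack=$  input=b $  — error: stack empty but input remains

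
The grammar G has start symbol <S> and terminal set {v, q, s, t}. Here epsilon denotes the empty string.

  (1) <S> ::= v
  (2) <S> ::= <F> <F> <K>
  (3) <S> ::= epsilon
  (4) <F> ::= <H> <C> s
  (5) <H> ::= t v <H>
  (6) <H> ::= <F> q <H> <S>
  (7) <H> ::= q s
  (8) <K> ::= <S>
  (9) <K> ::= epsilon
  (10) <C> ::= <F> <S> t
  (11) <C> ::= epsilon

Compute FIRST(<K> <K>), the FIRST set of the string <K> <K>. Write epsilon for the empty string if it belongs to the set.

{epsilon, q, t, v}

FIRST(<S>): from <S>::=v we get {v}; from <S>::=<F> <F> <K> we get {q, t}; from <S>::=epsilon we get {epsilon}. So FIRST(<S>) = {epsilon, q, t, v}.
FIRST(<K>): from <K>::=<S> we get {epsilon, q, t, v}; from <K>::=epsilon we get {epsilon}. So FIRST(<K>) = {epsilon, q, t, v}.
FIRST(<F>): from <F>::=<H> <C> s we get {q, t}. So FIRST(<F>) = {q, t}.
FIRST(<H>): from <H>::=t v <H> we get {t}; from <H>::=<F> q <H> <S> we get {q, t}; from <H>::=q s we get {q}. So FIRST(<H>) = {q, t}.
FIRST(<C>): from <C>::=<F> <S> t we get {q, t}; from <C>::=epsilon we get {epsilon}. So FIRST(<C>) = {epsilon, q, t}.
FIRST(<K> <K>): take FIRST of each symbol in turn, carrying on past any symbol whose FIRST contains epsilon; result {epsilon, q, t, v}.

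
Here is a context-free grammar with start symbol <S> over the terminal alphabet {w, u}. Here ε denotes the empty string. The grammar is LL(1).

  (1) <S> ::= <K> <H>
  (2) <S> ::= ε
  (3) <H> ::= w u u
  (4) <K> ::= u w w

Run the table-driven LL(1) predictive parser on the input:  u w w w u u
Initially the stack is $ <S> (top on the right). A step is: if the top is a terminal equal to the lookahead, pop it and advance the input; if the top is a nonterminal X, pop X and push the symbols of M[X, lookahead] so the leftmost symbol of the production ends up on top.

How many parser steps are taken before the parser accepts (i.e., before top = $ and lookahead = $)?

step 1: stack=$ <S>  input=u w w w u u $  — expand <S> ::= <K> <H>
step 2: stack=$ <H> <K>  input=u w w w u u $  — expand <K> ::= u w w
step 3: stack=$ <H> w w u  input=u w w w u u $  — match u
step 4: stack=$ <H> w w  input=w w w u u $  — match w
step 5: stack=$ <H> w  input=w w u u $  — match w
step 6: stack=$ <H>  input=w u u $  — expand <H> ::= w u u
step 7: stack=$ u u w  input=w u u $  — match w
step 8: stack=$ u u  input=u u $  — match u
step 9: stack=$ u  input=u $  — match u
Accept reached after 9 steps.

9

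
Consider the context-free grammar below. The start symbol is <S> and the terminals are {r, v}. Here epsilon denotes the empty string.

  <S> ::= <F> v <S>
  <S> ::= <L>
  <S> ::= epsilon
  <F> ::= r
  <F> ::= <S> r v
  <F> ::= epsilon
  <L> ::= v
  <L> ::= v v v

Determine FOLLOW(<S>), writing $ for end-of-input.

FIRST(<L>): from <L>::=v we get {v}; from <L>::=v v v we get {v}. So FIRST(<L>) = {v}.
FIRST(<S>): from <S>::=<F> v <S> we get {r, v}; from <S>::=<L> we get {v}; from <S>::=epsilon we get {epsilon}. So FIRST(<S>) = {epsilon, r, v}.
FIRST(<F>): from <F>::=r we get {r}; from <F>::=<S> r v we get {r, v}; from <F>::=epsilon we get {epsilon}. So FIRST(<F>) = {epsilon, r, v}.
FOLLOW(<S>) includes $ since <S> is the start symbol.
FOLLOW(<S>): in <S>::=<F> v <S>, the suffix after <S> is empty (adds nothing new); in <F>::=<S> r v, <S> is followed by r v with FIRST {r}. Thus FOLLOW(<S>) = {$, r}.
FOLLOW(<F>): in <S>::=<F> v <S>, <F> is followed by v <S> with FIRST {v}. Thus FOLLOW(<F>) = {v}.
FOLLOW(<L>): in <S>::=<L>, the suffix after <L> is empty, so FOLLOW(<L>) ⊇ FOLLOW(<S>) = {$, r}. Thus FOLLOW(<L>) = {$, r}.

{$, r}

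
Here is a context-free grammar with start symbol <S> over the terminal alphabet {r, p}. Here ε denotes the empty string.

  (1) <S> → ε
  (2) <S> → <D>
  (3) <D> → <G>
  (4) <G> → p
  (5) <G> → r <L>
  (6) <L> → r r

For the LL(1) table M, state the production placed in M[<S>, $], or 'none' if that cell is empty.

<S> → ε

FIRST(<G>) = {p, r}
FIRST(<L>) = {r}
FIRST(<D>) = {p, r}  (via <G>)
FIRST(<S>) = {ε, p, r}  (via <D>)
FOLLOW(<S>) includes $ since <S> is the start symbol.
FOLLOW(<S>): <S> appears on no right-hand side. Thus FOLLOW(<S>) = {$}.
For <S> → ε: FIRST(ε) = {ε}, so it goes in M[<S>, t] for t ∈ {}; since ε ∈ FIRST, also for every t ∈ FOLLOW(<S>) = {$}.
For <S> → <D>: FIRST(<D>) = {p, r}, so it goes in M[<S>, t] for t ∈ {p, r}.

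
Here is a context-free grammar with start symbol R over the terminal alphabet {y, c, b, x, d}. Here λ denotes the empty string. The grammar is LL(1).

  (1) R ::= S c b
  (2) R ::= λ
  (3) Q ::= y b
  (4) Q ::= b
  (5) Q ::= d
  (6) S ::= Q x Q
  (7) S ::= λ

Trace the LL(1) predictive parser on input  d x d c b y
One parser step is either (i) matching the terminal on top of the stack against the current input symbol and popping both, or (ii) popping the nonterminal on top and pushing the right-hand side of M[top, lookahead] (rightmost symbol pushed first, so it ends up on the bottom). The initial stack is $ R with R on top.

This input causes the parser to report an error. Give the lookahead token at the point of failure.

step 1: stack=$ R  input=d x d c b y $  — expand R ::= S c b
step 2: stack=$ b c S  input=d x d c b y $  — expand S ::= Q x Q
step 3: stack=$ b c Q x Q  input=d x d c b y $  — expand Q ::= d
step 4: stack=$ b c Q x d  input=d x d c b y $  — match d
step 5: stack=$ b c Q x  input=x d c b y $  — match x
step 6: stack=$ b c Q  input=d c b y $  — expand Q ::= d
step 7: stack=$ b c d  input=d c b y $  — match d
step 8: stack=$ b c  input=c b y $  — match c
step 9: stack=$ b  input=b y $  — match b
step 10: stack=$  input=y $  — error: stack empty but input remains

y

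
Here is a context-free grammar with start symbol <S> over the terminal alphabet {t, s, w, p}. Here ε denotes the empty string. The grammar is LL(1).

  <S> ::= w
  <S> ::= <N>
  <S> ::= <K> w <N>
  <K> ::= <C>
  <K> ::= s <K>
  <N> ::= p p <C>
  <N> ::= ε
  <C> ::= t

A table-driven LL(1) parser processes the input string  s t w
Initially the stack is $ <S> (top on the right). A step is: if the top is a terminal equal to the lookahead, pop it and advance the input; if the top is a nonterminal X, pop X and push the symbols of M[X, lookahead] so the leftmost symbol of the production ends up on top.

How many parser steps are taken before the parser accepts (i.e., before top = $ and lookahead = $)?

8

     Stack          Input    Action
  1  $ <S>          s t w $  expand <S> ::= <K> w <N>
  2  $ <N> w <K>    s t w $  expand <K> ::= s <K>
  3  $ <N> w <K> s  s t w $  match s
  4  $ <N> w <K>    t w $    expand <K> ::= <C>
  5  $ <N> w <C>    t w $    expand <C> ::= t
  6  $ <N> w t      t w $    match t
  7  $ <N> w        w $      match w
  8  $ <N>          $        expand <N> ::= ε
Accept reached after 8 steps.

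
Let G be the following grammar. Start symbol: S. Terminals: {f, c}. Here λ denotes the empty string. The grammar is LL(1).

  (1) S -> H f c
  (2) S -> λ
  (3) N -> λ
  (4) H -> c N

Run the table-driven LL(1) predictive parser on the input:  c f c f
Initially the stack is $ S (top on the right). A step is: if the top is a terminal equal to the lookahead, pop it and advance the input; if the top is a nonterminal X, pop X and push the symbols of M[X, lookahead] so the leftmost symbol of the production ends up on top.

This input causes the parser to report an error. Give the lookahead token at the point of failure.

     Stack      Input      Action
  1  $ S        c f c f $  expand S -> H f c
  2  $ c f H    c f c f $  expand H -> c N
  3  $ c f N c  c f c f $  match c
  4  $ c f N    f c f $    expand N -> λ
  5  $ c f      f c f $    match f
  6  $ c        c f $      match c
  7  $          f $        error: stack empty but input remains

f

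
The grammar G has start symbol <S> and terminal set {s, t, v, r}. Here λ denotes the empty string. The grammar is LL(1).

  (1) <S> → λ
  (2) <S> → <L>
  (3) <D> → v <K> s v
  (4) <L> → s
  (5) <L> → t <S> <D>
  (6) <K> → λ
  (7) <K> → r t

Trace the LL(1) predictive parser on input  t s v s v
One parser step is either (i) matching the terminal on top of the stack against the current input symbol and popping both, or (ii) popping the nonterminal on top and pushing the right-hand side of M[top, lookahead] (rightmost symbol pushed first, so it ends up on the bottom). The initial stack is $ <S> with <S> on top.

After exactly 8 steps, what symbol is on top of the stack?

<K>

step 1: stack=$ <S>  input=t s v s v $  — expand <S> → <L>
step 2: stack=$ <L>  input=t s v s v $  — expand <L> → t <S> <D>
step 3: stack=$ <D> <S> t  input=t s v s v $  — match t
step 4: stack=$ <D> <S>  input=s v s v $  — expand <S> → <L>
step 5: stack=$ <D> <L>  input=s v s v $  — expand <L> → s
step 6: stack=$ <D> s  input=s v s v $  — match s
step 7: stack=$ <D>  input=v s v $  — expand <D> → v <K> s v
step 8: stack=$ v s <K> v  input=v s v $  — match v
Stack after step 8: $ v s <K> (top = <K>).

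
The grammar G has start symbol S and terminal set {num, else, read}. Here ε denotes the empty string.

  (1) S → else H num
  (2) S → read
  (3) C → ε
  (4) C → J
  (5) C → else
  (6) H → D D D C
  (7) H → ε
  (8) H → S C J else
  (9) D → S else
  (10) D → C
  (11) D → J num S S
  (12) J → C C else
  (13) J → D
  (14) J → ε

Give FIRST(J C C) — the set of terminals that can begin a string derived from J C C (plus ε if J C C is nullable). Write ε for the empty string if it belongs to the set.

FIRST(S) = {else, read}
FIRST(C) = {ε, else, num, read}  (via J)
FIRST(H) = {ε, else, num, read}  (via D D D C, S C J else)
FIRST(D) = {ε, else, num, read}  (via S else, C, J num S S)
FIRST(J) = {ε, else, num, read}  (via C C else, D)
FIRST(J C C): take FIRST of each symbol in turn, carrying on past any symbol whose FIRST contains ε; result {ε, else, num, read}.

{ε, else, num, read}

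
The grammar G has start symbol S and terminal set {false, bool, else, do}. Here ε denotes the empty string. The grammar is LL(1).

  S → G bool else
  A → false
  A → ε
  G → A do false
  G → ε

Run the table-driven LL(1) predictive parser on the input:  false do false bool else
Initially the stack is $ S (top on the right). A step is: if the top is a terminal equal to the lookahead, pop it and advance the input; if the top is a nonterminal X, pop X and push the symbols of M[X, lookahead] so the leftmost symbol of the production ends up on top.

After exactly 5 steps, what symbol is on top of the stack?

     Stack                       Input                       Action
  1  $ S                         false do false bool else $  expand S → G bool else
  2  $ else bool G               false do false bool else $  expand G → A do false
  3  $ else bool false do A      false do false bool else $  expand A → false
  4  $ else bool false do false  false do false bool else $  match false
  5  $ else bool false do        do false bool else $        match do
Stack after step 5: $ else bool false (top = false).

false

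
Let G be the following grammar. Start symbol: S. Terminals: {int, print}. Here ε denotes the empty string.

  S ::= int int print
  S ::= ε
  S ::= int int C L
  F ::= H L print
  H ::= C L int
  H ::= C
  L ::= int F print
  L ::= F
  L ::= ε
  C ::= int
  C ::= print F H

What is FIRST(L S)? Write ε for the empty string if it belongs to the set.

{ε, int, print}

FIRST(S): from S::=int int print we get {int}; from S::=ε we get {ε}; from S::=int int C L we get {int}. So FIRST(S) = {ε, int}.
FIRST(C): from C::=int we get {int}; from C::=print F H we get {print}. So FIRST(C) = {int, print}.
FIRST(H): from H::=C L int we get {int, print}; from H::=C we get {int, print}. So FIRST(H) = {int, print}.
FIRST(F): from F::=H L print we get {int, print}. So FIRST(F) = {int, print}.
FIRST(L): from L::=int F print we get {int}; from L::=F we get {int, print}; from L::=ε we get {ε}. So FIRST(L) = {ε, int, print}.
FIRST(L S): take FIRST of each symbol in turn, carrying on past any symbol whose FIRST contains ε; result {ε, int, print}.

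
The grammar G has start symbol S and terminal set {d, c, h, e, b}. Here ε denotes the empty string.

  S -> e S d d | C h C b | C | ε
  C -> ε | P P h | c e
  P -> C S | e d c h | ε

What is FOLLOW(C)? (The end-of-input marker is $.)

{$, b, c, d, e, h}

FIRST(S) = {ε, c, e, h}  (via C h C b, C)
FIRST(C) = {ε, c, e, h}  (via P P h)
FIRST(P) = {ε, c, e, h}  (via C S)
FOLLOW(S) includes $ since S is the start symbol.
FOLLOW(P): in C->P P h (occurrence 1), P is followed by P h with FIRST {c, e, h}; in C->P P h (occurrence 2), P is followed by h with FIRST {h}. Thus FOLLOW(P) = {c, e, h}.
FOLLOW(S): in S->e S d d, S is followed by d d with FIRST {d}; in P->C S, the suffix after S is empty, so FOLLOW(S) ⊇ FOLLOW(P) = {c, e, h}. Thus FOLLOW(S) = {$, c, d, e, h}.
FOLLOW(C): in S->C h C b (occurrence 1), C is followed by h C b with FIRST {h}; in S->C h C b (occurrence 2), C is followed by b with FIRST {b}; in S->C, the suffix after C is empty, so FOLLOW(C) ⊇ FOLLOW(S) = {$, c, d, e, h}; in P->C S, C is followed by S with FIRST {ε, c, e, h}; in P->C S, the suffix after C is nullable, so FOLLOW(C) ⊇ FOLLOW(P) = {c, e, h}. Thus FOLLOW(C) = {$, b, c, d, e, h}.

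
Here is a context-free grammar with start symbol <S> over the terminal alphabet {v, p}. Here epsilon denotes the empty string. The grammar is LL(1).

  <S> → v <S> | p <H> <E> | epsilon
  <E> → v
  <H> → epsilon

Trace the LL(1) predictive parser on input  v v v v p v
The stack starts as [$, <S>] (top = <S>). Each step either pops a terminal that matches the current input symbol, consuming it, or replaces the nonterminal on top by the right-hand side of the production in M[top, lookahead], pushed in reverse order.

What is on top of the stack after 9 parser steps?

p

     Stack    Input          Action
  1  $ <S>    v v v v p v $  expand <S> → v <S>
  2  $ <S> v  v v v v p v $  match v
  3  $ <S>    v v v p v $    expand <S> → v <S>
  4  $ <S> v  v v v p v $    match v
  5  $ <S>    v v p v $      expand <S> → v <S>
  6  $ <S> v  v v p v $      match v
  7  $ <S>    v p v $        expand <S> → v <S>
  8  $ <S> v  v p v $        match v
  9  $ <S>    p v $          expand <S> → p <H> <E>
Stack after step 9: $ <E> <H> p (top = p).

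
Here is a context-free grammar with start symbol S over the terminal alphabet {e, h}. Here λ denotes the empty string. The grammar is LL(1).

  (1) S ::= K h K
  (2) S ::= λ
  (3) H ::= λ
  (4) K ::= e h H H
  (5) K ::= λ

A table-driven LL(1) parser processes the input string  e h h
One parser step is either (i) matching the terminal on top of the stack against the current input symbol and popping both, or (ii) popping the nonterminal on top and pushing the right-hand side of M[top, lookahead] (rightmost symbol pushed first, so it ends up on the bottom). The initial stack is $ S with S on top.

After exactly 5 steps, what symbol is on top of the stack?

H

step 1: stack=$ S  input=e h h $  — expand S ::= K h K
step 2: stack=$ K h K  input=e h h $  — expand K ::= e h H H
step 3: stack=$ K h H H h e  input=e h h $  — match e
step 4: stack=$ K h H H h  input=h h $  — match h
step 5: stack=$ K h H H  input=h $  — expand H ::= λ
Stack after step 5: $ K h H (top = H).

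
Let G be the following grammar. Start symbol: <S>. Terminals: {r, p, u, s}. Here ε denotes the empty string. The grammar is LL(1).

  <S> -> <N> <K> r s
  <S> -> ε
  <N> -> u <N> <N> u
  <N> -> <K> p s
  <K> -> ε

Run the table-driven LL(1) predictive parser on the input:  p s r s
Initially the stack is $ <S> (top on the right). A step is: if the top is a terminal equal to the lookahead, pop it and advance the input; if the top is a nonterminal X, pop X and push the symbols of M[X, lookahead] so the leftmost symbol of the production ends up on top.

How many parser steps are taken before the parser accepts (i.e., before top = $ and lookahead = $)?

8

     Stack              Input      Action
  1  $ <S>              p s r s $  expand <S> -> <N> <K> r s
  2  $ s r <K> <N>      p s r s $  expand <N> -> <K> p s
  3  $ s r <K> s p <K>  p s r s $  expand <K> -> ε
  4  $ s r <K> s p      p s r s $  match p
  5  $ s r <K> s        s r s $    match s
  6  $ s r <K>          r s $      expand <K> -> ε
  7  $ s r              r s $      match r
  8  $ s                s $        match s
Accept reached after 8 steps.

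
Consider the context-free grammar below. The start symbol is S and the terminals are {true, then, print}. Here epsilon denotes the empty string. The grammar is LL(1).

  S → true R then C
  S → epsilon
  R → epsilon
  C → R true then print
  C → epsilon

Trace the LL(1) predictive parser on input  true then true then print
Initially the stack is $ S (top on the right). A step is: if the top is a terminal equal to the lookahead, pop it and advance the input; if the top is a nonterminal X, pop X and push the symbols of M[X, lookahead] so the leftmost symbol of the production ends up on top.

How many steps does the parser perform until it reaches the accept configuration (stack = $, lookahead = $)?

9

     Stack                Input                        Action
  1  $ S                  true then true then print $  expand S → true R then C
  2  $ C then R true      true then true then print $  match true
  3  $ C then R           then true then print $       expand R → epsilon
  4  $ C then             then true then print $       match then
  5  $ C                  true then print $            expand C → R true then print
  6  $ print then true R  true then print $            expand R → epsilon
  7  $ print then true    true then print $            match true
  8  $ print then         then print $                 match then
  9  $ print              print $                      match print
Accept reached after 9 steps.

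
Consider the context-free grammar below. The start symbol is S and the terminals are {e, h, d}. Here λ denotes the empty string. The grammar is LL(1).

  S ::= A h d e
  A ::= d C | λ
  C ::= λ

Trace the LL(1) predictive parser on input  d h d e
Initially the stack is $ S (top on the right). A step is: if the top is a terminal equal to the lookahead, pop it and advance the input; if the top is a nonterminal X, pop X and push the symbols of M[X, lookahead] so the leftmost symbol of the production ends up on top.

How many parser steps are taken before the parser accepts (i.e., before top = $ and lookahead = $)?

7

step 1: stack=$ S  input=d h d e $  — expand S ::= A h d e
step 2: stack=$ e d h A  input=d h d e $  — expand A ::= d C
step 3: stack=$ e d h C d  input=d h d e $  — match d
step 4: stack=$ e d h C  input=h d e $  — expand C ::= λ
step 5: stack=$ e d h  input=h d e $  — match h
step 6: stack=$ e d  input=d e $  — match d
step 7: stack=$ e  input=e $  — match e
Accept reached after 7 steps.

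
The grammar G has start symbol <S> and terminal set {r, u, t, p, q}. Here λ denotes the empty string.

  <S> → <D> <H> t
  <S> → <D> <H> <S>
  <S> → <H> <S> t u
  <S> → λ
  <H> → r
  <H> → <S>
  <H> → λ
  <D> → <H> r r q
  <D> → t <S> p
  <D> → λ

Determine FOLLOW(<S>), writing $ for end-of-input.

FIRST(<S>): from <S>→<D> <H> t we get {r, t}; from <S>→<D> <H> <S> we get {λ, r, t}; from <S>→<H> <S> t u we get {r, t}; from <S>→λ we get {λ}. So FIRST(<S>) = {λ, r, t}.
FIRST(<H>): from <H>→r we get {r}; from <H>→<S> we get {λ, r, t}; from <H>→λ we get {λ}. So FIRST(<H>) = {λ, r, t}.
FIRST(<D>): from <D>→<H> r r q we get {r, t}; from <D>→t <S> p we get {t}; from <D>→λ we get {λ}. So FIRST(<D>) = {λ, r, t}.
FOLLOW(<S>) includes $ since <S> is the start symbol.
FOLLOW(<S>): in <S>→<D> <H> <S>, the suffix after <S> is empty (adds nothing new); in <S>→<H> <S> t u, <S> is followed by t u with FIRST {t}; in <H>→<S>, the suffix after <S> is empty, so FOLLOW(<S>) ⊇ FOLLOW(<H>) = {$, p, r, t}; in <D>→t <S> p, <S> is followed by p with FIRST {p}. Thus FOLLOW(<S>) = {$, p, r, t}.
FOLLOW(<H>): in <S>→<D> <H> t, <H> is followed by t with FIRST {t}; in <S>→<D> <H> <S>, <H> is followed by <S> with FIRST {λ, r, t}; in <S>→<D> <H> <S>, the suffix after <H> is nullable, so FOLLOW(<H>) ⊇ FOLLOW(<S>) = {$, p, r, t}; in <S>→<H> <S> t u, <H> is followed by <S> t u with FIRST {r, t}; in <D>→<H> r r q, <H> is followed by r r q with FIRST {r}. Thus FOLLOW(<H>) = {$, p, r, t}.
FOLLOW(<D>): in <S>→<D> <H> t, <D> is followed by <H> t with FIRST {r, t}; in <S>→<D> <H> <S>, <D> is followed by <H> <S> with FIRST {λ, r, t}; in <S>→<D> <H> <S>, the suffix after <D> is nullable, so FOLLOW(<D>) ⊇ FOLLOW(<S>) = {$, p, r, t}. Thus FOLLOW(<D>) = {$, p, r, t}.

{$, p, r, t}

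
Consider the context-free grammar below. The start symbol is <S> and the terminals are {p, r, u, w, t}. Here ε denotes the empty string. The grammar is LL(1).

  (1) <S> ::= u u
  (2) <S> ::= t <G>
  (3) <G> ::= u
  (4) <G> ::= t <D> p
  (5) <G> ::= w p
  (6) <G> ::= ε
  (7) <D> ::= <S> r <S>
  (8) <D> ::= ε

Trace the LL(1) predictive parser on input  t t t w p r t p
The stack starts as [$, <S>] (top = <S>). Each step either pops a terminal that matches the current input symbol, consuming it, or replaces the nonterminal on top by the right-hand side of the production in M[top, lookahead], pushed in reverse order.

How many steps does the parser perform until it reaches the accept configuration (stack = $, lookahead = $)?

15

      Stack            Input              Action
   1  $ <S>            t t t w p r t p $  expand <S> ::= t <G>
   2  $ <G> t          t t t w p r t p $  match t
   3  $ <G>            t t w p r t p $    expand <G> ::= t <D> p
   4  $ p <D> t        t t w p r t p $    match t
   5  $ p <D>          t w p r t p $      expand <D> ::= <S> r <S>
   6  $ p <S> r <S>    t w p r t p $      expand <S> ::= t <G>
   7  $ p <S> r <G> t  t w p r t p $      match t
   8  $ p <S> r <G>    w p r t p $        expand <G> ::= w p
   9  $ p <S> r p w    w p r t p $        match w
  10  $ p <S> r p      p r t p $          match p
  11  $ p <S> r        r t p $            match r
  12  $ p <S>          t p $              expand <S> ::= t <G>
  13  $ p <G> t        t p $              match t
  14  $ p <G>          p $                expand <G> ::= ε
  15  $ p              p $                match p
Accept reached after 15 steps.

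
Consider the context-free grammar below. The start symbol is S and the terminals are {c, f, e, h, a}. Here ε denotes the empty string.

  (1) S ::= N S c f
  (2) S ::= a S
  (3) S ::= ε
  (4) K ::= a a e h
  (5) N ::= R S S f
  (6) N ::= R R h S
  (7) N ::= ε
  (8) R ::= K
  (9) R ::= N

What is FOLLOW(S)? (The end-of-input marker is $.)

FIRST(K): from K::=a a e h we get {a}. So FIRST(K) = {a}.
FIRST(S): from S::=N S c f we get {a, c, f, h}; from S::=a S we get {a}; from S::=ε we get {ε}. So FIRST(S) = {ε, a, c, f, h}.
FIRST(N): from N::=R S S f we get {a, c, f, h}; from N::=R R h S we get {a, c, f, h}; from N::=ε we get {ε}. So FIRST(N) = {ε, a, c, f, h}.
FIRST(R): from R::=K we get {a}; from R::=N we get {ε, a, c, f, h}. So FIRST(R) = {ε, a, c, f, h}.
FOLLOW(S) includes $ since S is the start symbol.
FOLLOW(R): in N::=R S S f, R is followed by S S f with FIRST {a, c, f, h}; in N::=R R h S (occurrence 1), R is followed by R h S with FIRST {a, c, f, h}; in N::=R R h S (occurrence 2), R is followed by h S with FIRST {h}. Thus FOLLOW(R) = {a, c, f, h}.
FOLLOW(K): in R::=K, the suffix after K is empty, so FOLLOW(K) ⊇ FOLLOW(R) = {a, c, f, h}. Thus FOLLOW(K) = {a, c, f, h}.
FOLLOW(N): in S::=N S c f, N is followed by S c f with FIRST {a, c, f, h}; in R::=N, the suffix after N is empty, so FOLLOW(N) ⊇ FOLLOW(R) = {a, c, f, h}. Thus FOLLOW(N) = {a, c, f, h}.
FOLLOW(S): in S::=N S c f, S is followed by c f with FIRST {c}; in S::=a S, the suffix after S is empty (adds nothing new); in N::=R S S f (occurrence 1), S is followed by S f with FIRST {a, c, f, h}; in N::=R S S f (occurrence 2), S is followed by f with FIRST {f}; in N::=R R h S, the suffix after S is empty, so FOLLOW(S) ⊇ FOLLOW(N) = {a, c, f, h}. Thus FOLLOW(S) = {$, a, c, f, h}.

{$, a, c, f, h}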